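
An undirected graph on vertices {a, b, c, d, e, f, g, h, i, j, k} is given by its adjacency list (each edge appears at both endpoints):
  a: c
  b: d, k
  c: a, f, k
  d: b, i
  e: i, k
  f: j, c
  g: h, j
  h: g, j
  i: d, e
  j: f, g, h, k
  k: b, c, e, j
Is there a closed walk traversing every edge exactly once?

Degrees: a:1, b:2, c:3, d:2, e:2, f:2, g:2, h:2, i:2, j:4, k:4
a, c have odd degree; an Eulerian circuit needs every degree to be even, so none exists.

No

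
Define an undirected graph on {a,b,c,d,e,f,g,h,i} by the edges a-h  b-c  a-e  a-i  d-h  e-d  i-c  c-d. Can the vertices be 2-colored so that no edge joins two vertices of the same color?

No

c-d-e-a-i-c is an odd cycle (length 5), and a bipartite graph can contain only even cycles.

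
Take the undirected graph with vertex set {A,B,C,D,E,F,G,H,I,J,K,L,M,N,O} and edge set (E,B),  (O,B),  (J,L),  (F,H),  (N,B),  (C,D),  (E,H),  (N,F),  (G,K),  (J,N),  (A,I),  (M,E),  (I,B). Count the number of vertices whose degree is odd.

Degrees: A:1, B:4, C:1, D:1, E:3, F:2, G:1, H:2, I:2, J:2, K:1, L:1, M:1, N:3, O:1
Odd-degree vertices: A, C, D, E, G, K, L, M, N, O.

10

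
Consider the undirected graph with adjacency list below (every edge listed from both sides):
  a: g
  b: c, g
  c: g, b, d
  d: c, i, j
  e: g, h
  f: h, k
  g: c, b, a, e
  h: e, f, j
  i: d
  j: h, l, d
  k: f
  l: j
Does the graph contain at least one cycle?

The graph has 12 vertices, 13 edges, and 1 connected component.
One cycle is g-e-h-j-d-c-b-g.

Yes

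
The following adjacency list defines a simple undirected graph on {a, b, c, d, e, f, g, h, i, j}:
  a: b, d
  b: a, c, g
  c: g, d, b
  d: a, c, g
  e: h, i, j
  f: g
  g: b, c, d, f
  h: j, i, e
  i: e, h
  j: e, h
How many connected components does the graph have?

Component: {e, h, i, j}
Component: {a, b, c, d, f, g}

2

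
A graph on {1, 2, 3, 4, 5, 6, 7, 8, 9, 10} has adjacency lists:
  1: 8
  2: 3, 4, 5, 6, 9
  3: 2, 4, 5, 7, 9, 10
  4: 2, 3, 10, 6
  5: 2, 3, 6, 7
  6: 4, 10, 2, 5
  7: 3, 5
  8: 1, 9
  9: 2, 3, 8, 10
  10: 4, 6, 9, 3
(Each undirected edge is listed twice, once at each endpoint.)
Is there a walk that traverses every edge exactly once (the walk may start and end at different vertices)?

Yes

Degrees: 1:1, 2:5, 3:6, 4:4, 5:4, 6:4, 7:2, 8:2, 9:4, 10:4
Odd-degree vertices: 1, 2 (2 total).
With 2 odd-degree vertices and all edges in one connected piece, an Eulerian trail exists (from 1 to 2).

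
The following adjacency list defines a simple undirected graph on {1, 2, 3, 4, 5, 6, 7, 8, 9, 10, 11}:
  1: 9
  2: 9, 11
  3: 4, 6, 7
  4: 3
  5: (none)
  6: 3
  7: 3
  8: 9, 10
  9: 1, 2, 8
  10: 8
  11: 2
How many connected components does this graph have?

Component: {5}
Component: {3, 4, 6, 7}
Component: {1, 2, 8, 9, 10, 11}

3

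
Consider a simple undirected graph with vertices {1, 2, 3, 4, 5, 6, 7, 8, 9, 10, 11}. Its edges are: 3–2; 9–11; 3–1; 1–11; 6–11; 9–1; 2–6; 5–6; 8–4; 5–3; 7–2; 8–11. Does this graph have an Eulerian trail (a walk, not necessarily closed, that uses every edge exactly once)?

Degrees: 1:3, 2:3, 3:3, 4:1, 5:2, 6:3, 7:1, 8:2, 9:2, 10:0, 11:4
Odd-degree vertices: 1, 2, 3, 4, 6, 7 (6 total).
With 6 odd-degree vertices (more than two), no single trail can use every edge.

No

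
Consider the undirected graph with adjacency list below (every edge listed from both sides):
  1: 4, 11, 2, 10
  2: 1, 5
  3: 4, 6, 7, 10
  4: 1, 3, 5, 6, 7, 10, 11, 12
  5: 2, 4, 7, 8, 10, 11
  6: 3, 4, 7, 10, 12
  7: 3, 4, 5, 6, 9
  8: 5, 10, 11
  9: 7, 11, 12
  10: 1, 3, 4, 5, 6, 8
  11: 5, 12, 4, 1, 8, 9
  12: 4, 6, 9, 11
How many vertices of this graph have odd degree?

Degrees: 1:4, 2:2, 3:4, 4:8, 5:6, 6:5, 7:5, 8:3, 9:3, 10:6, 11:6, 12:4
Odd-degree vertices: 6, 7, 8, 9.

4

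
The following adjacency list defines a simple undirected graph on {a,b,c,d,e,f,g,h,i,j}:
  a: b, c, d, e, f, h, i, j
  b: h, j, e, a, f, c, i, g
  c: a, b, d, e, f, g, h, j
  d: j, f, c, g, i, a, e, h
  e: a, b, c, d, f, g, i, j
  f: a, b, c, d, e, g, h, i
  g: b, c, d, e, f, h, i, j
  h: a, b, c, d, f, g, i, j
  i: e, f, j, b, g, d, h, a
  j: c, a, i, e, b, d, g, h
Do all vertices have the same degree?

Degrees: a:8, b:8, c:8, d:8, e:8, f:8, g:8, h:8, i:8, j:8
Every vertex has degree 8, so the graph is 8-regular.

Yes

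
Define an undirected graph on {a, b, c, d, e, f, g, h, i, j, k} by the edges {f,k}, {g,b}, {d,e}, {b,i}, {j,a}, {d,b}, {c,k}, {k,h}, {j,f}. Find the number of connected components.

Component: {b, d, e, g, i}
Component: {a, c, f, h, j, k}

2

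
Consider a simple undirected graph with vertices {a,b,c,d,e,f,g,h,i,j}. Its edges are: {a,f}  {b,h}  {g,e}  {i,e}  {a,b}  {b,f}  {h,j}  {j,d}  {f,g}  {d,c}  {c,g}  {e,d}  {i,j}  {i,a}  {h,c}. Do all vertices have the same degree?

Yes

Degrees: a:3, b:3, c:3, d:3, e:3, f:3, g:3, h:3, i:3, j:3
Every vertex has degree 3, so the graph is 3-regular.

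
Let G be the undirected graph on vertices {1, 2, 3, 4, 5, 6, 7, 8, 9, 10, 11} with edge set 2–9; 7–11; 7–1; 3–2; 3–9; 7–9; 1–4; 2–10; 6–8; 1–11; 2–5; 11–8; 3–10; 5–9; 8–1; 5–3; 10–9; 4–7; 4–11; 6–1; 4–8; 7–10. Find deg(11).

4

Neighbors of 11: 1, 4, 7, 8.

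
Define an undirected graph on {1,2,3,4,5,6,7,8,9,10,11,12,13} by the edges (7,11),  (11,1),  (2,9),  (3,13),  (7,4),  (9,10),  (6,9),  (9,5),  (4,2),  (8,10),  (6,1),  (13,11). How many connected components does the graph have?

2

Component: {12}
Component: {1, 2, 3, 4, 5, 6, 7, 8, 9, 10, 11, 13}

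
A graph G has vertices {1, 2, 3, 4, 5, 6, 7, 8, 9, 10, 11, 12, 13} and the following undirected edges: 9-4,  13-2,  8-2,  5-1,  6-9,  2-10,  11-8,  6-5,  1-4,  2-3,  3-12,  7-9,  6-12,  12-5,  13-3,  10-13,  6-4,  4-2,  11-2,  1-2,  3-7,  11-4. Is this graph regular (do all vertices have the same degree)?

Degrees: 1:3, 2:7, 3:4, 4:5, 5:3, 6:4, 7:2, 8:2, 9:3, 10:2, 11:3, 12:3, 13:3
Vertex 7 has degree 2 while 2 has degree 7, so the graph is not regular.

No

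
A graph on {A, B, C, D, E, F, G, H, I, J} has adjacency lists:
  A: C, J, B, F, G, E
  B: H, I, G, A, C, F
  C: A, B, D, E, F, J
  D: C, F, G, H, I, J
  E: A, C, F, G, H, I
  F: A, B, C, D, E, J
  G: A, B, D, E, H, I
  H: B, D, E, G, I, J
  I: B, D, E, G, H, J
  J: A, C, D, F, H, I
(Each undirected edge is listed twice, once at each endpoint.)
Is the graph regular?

Degrees: A:6, B:6, C:6, D:6, E:6, F:6, G:6, H:6, I:6, J:6
All degrees equal 6; the graph is regular.

Yes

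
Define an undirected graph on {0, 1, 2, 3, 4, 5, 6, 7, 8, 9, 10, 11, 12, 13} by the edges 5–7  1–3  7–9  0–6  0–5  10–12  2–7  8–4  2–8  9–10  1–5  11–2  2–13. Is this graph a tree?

The graph has 14 vertices and 13 edges.
It is connected with exactly 13 edges, hence acyclic — it is a tree.

Yes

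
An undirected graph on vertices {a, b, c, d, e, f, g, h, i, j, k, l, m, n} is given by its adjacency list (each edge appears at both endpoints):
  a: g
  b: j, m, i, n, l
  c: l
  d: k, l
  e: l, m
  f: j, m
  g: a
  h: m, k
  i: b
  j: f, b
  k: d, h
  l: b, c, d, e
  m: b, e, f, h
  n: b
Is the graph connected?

No

Component: {a, g}
Component: {b, c, d, e, f, h, i, j, k, l, m, n}
There are 2 separate components, so the graph is not connected.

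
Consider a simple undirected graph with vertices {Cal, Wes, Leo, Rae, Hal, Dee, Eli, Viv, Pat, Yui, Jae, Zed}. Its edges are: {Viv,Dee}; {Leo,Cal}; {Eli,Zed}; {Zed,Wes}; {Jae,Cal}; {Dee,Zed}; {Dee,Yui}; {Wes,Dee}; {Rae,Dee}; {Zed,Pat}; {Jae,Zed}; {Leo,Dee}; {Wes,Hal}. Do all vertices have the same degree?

Degrees: Cal:2, Wes:3, Leo:2, Rae:1, Hal:1, Dee:6, Eli:1, Viv:1, Pat:1, Yui:1, Jae:2, Zed:5
Vertex Rae has degree 1 while Dee has degree 6, so the graph is not regular.

No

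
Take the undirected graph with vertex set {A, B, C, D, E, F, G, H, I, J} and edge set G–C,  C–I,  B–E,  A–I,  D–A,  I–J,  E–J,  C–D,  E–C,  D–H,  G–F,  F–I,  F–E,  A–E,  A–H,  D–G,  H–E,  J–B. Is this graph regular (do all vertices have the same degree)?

Degrees: A:4, B:2, C:4, D:4, E:6, F:3, G:3, H:3, I:4, J:3
Vertex B has degree 2 while E has degree 6, so the graph is not regular.

No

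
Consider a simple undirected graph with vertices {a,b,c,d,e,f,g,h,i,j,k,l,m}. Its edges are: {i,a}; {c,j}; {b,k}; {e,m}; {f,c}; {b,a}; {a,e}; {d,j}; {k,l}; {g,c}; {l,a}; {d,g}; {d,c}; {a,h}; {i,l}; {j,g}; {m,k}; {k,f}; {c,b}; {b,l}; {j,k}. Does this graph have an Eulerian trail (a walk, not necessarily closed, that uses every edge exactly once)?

No

Degrees: a:5, b:4, c:5, d:3, e:2, f:2, g:3, h:1, i:2, j:4, k:5, l:4, m:2
Odd-degree vertices: a, c, d, g, h, k (6 total).
With 6 odd-degree vertices (more than two), no single trail can use every edge.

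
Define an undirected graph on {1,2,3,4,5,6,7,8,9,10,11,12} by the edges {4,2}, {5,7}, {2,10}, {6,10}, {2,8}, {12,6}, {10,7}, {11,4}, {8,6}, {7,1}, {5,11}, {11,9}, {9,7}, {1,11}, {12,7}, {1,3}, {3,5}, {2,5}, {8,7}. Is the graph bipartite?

Partition the vertices as {2, 3, 6, 7, 11} vs {1, 4, 5, 8, 9, 10, 12}. Each listed edge has one endpoint in each part, so the graph is bipartite.

Yes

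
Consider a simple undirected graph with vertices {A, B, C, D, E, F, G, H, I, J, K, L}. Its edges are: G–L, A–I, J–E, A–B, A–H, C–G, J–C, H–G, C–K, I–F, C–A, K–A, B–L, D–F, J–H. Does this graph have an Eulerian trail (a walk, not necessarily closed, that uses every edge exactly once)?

No

Degrees: A:5, B:2, C:4, D:1, E:1, F:2, G:3, H:3, I:2, J:3, K:2, L:2
Odd-degree vertices: A, D, E, G, H, J (6 total).
An Eulerian trail requires 0 or 2 odd-degree vertices; here there are 6.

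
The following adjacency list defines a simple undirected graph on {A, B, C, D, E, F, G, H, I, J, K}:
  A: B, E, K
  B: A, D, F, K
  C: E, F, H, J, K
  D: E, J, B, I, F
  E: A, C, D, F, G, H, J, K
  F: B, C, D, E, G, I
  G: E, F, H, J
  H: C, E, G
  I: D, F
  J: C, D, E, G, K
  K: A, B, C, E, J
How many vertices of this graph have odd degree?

6

Degrees: A:3, B:4, C:5, D:5, E:8, F:6, G:4, H:3, I:2, J:5, K:5
Odd-degree vertices: A, C, D, H, J, K.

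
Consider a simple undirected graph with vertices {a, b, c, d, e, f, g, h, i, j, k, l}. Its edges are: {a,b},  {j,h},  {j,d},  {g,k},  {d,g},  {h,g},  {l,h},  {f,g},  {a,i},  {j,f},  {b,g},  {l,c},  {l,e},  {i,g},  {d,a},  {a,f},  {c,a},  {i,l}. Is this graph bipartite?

Yes

A valid 2-coloring puts {b, c, d, e, f, h, i, k} on one side and {a, g, j, l} on the other; every edge crosses between the two sides.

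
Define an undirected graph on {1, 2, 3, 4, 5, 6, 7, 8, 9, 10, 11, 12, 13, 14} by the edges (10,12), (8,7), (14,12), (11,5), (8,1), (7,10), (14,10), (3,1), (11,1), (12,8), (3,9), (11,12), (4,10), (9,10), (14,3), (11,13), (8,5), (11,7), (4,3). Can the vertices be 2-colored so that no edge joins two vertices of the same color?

No

10-12-14-10 is an odd cycle (length 3), and a bipartite graph can contain only even cycles.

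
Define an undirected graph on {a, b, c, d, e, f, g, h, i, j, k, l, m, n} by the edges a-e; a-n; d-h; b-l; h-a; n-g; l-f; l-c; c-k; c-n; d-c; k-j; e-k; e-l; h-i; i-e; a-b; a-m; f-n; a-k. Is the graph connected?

Yes

Starting from a and exploring outward reaches every vertex (a, n, k, h, m, e, b, f, g, c, j, d, i, l); the graph is connected.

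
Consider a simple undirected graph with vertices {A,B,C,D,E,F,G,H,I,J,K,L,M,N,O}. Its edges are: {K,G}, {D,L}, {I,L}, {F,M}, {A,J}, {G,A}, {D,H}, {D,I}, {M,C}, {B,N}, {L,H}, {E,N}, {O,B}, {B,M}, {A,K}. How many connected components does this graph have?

3

Component: {A, G, J, K}
Component: {D, H, I, L}
Component: {B, C, E, F, M, N, O}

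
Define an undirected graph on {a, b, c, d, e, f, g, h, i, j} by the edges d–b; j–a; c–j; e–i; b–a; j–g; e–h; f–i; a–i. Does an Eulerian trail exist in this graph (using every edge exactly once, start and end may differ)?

No

Degrees: a:3, b:2, c:1, d:1, e:2, f:1, g:1, h:1, i:3, j:3
Odd-degree vertices: a, c, d, f, g, h, i, j (8 total).
An Eulerian trail requires 0 or 2 odd-degree vertices; here there are 8.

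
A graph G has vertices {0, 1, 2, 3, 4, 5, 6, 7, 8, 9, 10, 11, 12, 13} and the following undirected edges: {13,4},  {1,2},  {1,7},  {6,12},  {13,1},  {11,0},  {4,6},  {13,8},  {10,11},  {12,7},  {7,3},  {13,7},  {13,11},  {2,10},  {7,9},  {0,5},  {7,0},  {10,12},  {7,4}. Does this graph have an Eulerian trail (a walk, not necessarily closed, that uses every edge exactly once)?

Degrees: 0:3, 1:3, 2:2, 3:1, 4:3, 5:1, 6:2, 7:7, 8:1, 9:1, 10:3, 11:3, 12:3, 13:5
Odd-degree vertices: 0, 1, 3, 4, 5, 7, 8, 9, 10, 11, 12, 13 (12 total).
With 12 odd-degree vertices (more than two), no single trail can use every edge.

No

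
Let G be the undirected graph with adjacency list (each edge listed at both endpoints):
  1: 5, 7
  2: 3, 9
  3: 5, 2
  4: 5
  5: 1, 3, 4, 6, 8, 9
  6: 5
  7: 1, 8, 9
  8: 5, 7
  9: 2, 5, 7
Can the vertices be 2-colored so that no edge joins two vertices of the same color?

Color {2, 5, 7} black and {1, 3, 4, 6, 8, 9} white. No edge joins two same-colored vertices, so the graph is bipartite.

Yes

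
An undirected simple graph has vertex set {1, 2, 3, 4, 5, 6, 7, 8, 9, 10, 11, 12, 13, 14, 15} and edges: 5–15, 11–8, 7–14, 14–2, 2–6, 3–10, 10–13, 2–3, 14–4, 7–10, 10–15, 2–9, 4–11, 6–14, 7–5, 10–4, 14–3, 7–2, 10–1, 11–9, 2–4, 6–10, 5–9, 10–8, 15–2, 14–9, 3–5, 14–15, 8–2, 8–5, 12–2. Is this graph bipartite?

14-2-15-14 is an odd cycle (length 3), and a bipartite graph can contain only even cycles.

No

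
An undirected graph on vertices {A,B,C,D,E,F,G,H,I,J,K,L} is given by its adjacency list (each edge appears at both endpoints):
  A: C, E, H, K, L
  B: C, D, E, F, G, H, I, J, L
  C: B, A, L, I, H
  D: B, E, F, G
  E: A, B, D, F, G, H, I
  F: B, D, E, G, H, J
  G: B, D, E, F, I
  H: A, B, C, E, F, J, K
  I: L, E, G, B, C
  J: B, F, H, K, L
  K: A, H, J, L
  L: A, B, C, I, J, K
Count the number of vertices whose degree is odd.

Degrees: A:5, B:9, C:5, D:4, E:7, F:6, G:5, H:7, I:5, J:5, K:4, L:6
Odd-degree vertices: A, B, C, E, G, H, I, J.

8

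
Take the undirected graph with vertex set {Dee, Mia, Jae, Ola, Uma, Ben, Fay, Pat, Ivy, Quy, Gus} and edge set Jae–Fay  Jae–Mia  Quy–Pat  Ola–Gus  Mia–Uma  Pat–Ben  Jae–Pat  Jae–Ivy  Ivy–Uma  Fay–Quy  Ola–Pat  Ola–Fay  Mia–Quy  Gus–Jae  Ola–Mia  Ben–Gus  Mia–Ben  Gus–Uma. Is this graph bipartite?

A valid 2-coloring puts {Dee, Jae, Ola, Uma, Ben, Quy} on one side and {Mia, Fay, Pat, Ivy, Gus} on the other; every edge crosses between the two sides.

Yes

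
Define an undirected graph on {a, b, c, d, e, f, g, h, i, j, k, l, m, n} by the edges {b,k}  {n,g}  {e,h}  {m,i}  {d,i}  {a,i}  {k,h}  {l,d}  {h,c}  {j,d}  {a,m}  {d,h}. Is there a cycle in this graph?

|V| = 14, |E| = 12, number of components = 3.
One cycle is a-m-i-a.

Yes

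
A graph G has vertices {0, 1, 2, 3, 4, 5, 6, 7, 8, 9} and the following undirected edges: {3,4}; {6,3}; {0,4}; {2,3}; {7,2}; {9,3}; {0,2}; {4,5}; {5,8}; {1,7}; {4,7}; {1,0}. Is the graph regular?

No

Degrees: 0:3, 1:2, 2:3, 3:4, 4:4, 5:2, 6:1, 7:3, 8:1, 9:1
Vertex 6 has degree 1 while 3 has degree 4, so the graph is not regular.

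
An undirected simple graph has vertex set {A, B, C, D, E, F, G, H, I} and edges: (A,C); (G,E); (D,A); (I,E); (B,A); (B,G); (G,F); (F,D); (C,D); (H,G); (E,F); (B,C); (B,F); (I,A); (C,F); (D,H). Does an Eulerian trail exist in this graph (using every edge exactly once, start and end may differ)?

Yes

Degrees: A:4, B:4, C:4, D:4, E:3, F:5, G:4, H:2, I:2
Odd-degree vertices: E, F (2 total).
With 2 odd-degree vertices and all edges in one connected piece, an Eulerian trail exists (from E to F).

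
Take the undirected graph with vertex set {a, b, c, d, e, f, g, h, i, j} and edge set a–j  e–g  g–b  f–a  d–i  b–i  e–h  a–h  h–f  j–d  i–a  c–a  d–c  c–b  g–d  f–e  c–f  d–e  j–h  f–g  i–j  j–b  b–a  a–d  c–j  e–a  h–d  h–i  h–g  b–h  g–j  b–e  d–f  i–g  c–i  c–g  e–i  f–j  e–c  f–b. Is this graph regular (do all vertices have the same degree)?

Yes

Degrees: a:8, b:8, c:8, d:8, e:8, f:8, g:8, h:8, i:8, j:8
Every vertex has degree 8, so the graph is 8-regular.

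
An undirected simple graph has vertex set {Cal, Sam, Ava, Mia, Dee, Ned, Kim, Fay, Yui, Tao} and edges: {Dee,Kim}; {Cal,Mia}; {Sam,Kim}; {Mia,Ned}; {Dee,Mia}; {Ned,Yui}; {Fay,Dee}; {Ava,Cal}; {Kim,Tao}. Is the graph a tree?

|V| = 10, |E| = 9.
Connected and |E| = |V| - 1, which characterizes a tree.

Yes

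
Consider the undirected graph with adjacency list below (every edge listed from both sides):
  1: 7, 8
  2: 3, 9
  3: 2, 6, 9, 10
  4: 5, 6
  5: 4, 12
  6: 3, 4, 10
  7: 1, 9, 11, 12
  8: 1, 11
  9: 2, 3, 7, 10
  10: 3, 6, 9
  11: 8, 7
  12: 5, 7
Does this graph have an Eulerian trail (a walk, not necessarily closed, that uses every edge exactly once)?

Degrees: 1:2, 2:2, 3:4, 4:2, 5:2, 6:3, 7:4, 8:2, 9:4, 10:3, 11:2, 12:2
Odd-degree vertices: 6, 10 (2 total).
With 2 odd-degree vertices and all edges in one connected piece, an Eulerian trail exists (from 6 to 10).

Yes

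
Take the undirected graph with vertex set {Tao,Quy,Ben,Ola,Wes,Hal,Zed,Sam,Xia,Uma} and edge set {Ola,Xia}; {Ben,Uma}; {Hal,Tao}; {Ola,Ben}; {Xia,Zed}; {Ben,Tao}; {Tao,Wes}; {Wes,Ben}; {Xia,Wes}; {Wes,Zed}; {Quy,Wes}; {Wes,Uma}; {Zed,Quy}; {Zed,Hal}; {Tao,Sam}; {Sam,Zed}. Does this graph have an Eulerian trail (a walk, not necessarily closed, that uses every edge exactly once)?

Degrees: Tao:4, Quy:2, Ben:4, Ola:2, Wes:6, Hal:2, Zed:5, Sam:2, Xia:3, Uma:2
Odd-degree vertices: Zed, Xia (2 total).
The non-isolated vertices are connected and exactly 2 have odd degree, so an Eulerian trail exists (from Zed to Xia).

Yes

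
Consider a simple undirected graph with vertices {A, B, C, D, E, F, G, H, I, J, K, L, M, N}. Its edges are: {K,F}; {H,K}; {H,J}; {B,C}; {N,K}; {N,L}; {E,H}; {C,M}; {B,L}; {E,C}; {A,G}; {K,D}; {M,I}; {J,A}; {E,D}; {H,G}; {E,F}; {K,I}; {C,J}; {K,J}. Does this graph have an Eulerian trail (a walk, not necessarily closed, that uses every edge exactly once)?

Degrees: A:2, B:2, C:4, D:2, E:4, F:2, G:2, H:4, I:2, J:4, K:6, L:2, M:2, N:2
Odd-degree vertices: none (0 total).
With 0 odd-degree vertices and all edges in one connected piece, an Eulerian trail exists.

Yes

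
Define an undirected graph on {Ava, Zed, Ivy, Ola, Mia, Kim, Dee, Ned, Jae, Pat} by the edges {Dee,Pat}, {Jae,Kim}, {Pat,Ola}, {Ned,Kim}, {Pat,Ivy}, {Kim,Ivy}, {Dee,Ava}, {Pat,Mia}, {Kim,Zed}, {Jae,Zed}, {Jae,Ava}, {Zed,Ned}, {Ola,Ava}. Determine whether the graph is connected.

Yes

A breadth-first search from Ava visits Ava, Jae, Ola, Dee, Kim, Zed, Pat, Ivy, Ned, Mia — all 10 vertices — so the graph is connected.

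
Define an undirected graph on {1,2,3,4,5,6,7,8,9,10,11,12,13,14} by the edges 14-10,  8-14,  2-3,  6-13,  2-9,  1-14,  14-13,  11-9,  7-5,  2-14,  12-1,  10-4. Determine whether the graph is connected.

Component: {5, 7}
Component: {1, 2, 3, 4, 6, 8, 9, 10, 11, 12, 13, 14}
No edge joins these 2 groups, so the graph is disconnected.

No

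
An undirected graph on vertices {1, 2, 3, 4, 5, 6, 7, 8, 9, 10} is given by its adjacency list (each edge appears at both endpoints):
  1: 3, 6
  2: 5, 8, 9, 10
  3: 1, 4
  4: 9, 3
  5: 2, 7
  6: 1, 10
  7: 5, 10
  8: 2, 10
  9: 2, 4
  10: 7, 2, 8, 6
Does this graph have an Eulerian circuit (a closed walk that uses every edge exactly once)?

Yes

Degrees: 1:2, 2:4, 3:2, 4:2, 5:2, 6:2, 7:2, 8:2, 9:2, 10:4
All degrees are even and the non-isolated vertices are connected — an Eulerian circuit exists.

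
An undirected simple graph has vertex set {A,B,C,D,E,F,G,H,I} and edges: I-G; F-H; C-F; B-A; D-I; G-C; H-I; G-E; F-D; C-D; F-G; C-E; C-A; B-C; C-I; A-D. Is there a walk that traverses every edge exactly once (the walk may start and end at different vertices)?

Degrees: A:3, B:2, C:7, D:4, E:2, F:4, G:4, H:2, I:4
Odd-degree vertices: A, C (2 total).
With 2 odd-degree vertices and all edges in one connected piece, an Eulerian trail exists (from A to C).

Yes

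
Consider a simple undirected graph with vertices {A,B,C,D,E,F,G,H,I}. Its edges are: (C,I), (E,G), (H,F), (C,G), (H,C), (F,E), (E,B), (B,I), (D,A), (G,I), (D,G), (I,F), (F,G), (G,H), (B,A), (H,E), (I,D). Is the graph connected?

A breadth-first search from A visits A, B, D, I, E, G, F, C, H — all 9 vertices — so the graph is connected.

Yes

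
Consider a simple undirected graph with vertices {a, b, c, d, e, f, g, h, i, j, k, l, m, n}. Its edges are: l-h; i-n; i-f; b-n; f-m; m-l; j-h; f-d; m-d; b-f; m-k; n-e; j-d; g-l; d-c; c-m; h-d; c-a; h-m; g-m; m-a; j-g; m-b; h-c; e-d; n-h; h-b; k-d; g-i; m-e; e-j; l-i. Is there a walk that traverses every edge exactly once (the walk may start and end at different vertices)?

Yes

Degrees: a:2, b:4, c:4, d:7, e:4, f:4, g:4, h:7, i:4, j:4, k:2, l:4, m:10, n:4
Odd-degree vertices: d, h (2 total).
With 2 odd-degree vertices and all edges in one connected piece, an Eulerian trail exists (from d to h).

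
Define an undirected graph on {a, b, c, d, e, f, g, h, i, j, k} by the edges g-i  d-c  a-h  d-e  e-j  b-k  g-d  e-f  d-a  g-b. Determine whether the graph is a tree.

|V| = 11, |E| = 10.
It is connected with exactly 10 edges, hence acyclic — it is a tree.

Yes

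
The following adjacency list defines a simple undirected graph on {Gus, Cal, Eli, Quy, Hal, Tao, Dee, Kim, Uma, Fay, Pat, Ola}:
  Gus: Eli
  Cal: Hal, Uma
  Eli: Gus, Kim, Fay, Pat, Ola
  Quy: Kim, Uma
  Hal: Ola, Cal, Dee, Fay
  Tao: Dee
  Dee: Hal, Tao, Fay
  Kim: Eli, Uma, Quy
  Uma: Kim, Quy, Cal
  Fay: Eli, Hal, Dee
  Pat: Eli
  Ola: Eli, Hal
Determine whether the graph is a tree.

No

|V| = 12, |E| = 15.
A tree on 12 vertices has exactly 11 edges; this graph has 15, so it contains a cycle and is not a tree.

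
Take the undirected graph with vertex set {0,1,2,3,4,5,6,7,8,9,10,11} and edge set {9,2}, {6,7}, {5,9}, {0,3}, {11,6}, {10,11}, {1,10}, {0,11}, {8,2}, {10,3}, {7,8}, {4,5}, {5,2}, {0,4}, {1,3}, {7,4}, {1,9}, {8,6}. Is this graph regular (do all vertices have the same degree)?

Yes

Degrees: 0:3, 1:3, 2:3, 3:3, 4:3, 5:3, 6:3, 7:3, 8:3, 9:3, 10:3, 11:3
Every vertex has degree 3, so the graph is 3-regular.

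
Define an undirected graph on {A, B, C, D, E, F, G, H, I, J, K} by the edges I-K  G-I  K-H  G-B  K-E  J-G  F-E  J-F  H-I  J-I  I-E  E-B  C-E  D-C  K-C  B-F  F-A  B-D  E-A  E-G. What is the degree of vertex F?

4

Neighbors of F: A, B, E, J.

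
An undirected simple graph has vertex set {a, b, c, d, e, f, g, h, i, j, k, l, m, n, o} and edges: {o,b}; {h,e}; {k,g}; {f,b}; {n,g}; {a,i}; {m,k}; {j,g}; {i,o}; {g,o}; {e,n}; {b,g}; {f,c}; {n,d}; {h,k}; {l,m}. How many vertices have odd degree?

10

Degrees: a:1, b:3, c:1, d:1, e:2, f:2, g:5, h:2, i:2, j:1, k:3, l:1, m:2, n:3, o:3
Odd-degree vertices: a, b, c, d, g, j, k, l, n, o.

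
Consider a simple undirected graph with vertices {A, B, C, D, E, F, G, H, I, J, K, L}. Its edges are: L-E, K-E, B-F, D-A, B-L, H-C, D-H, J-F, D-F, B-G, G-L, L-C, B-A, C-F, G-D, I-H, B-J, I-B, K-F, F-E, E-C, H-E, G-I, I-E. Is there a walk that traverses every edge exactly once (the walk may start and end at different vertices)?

Yes

Degrees: A:2, B:6, C:4, D:4, E:6, F:6, G:4, H:4, I:4, J:2, K:2, L:4
Odd-degree vertices: none (0 total).
The non-isolated vertices are connected and exactly 0 have odd degree, so an Eulerian trail exists.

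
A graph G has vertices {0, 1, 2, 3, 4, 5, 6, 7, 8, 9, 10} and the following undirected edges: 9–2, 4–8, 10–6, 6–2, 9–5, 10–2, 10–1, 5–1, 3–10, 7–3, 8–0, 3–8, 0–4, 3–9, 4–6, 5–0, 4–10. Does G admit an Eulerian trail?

No

Degrees: 0:3, 1:2, 2:3, 3:4, 4:4, 5:3, 6:3, 7:1, 8:3, 9:3, 10:5
Odd-degree vertices: 0, 2, 5, 6, 7, 8, 9, 10 (8 total).
An Eulerian trail requires 0 or 2 odd-degree vertices; here there are 8.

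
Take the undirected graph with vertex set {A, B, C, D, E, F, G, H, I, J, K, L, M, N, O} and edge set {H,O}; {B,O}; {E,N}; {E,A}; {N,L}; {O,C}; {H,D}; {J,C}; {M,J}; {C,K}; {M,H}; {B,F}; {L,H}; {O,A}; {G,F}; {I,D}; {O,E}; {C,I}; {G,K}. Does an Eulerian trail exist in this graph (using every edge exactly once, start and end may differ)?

Yes

Degrees: A:2, B:2, C:4, D:2, E:3, F:2, G:2, H:4, I:2, J:2, K:2, L:2, M:2, N:2, O:5
Odd-degree vertices: E, O (2 total).
The non-isolated vertices are connected and exactly 2 have odd degree, so an Eulerian trail exists (from E to O).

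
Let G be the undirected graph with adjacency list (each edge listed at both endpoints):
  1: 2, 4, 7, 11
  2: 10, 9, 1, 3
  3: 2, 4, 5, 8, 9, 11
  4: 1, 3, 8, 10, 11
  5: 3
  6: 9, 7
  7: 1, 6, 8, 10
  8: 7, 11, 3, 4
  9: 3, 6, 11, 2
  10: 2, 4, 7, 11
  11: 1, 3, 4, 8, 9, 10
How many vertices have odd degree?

2

Degrees: 1:4, 2:4, 3:6, 4:5, 5:1, 6:2, 7:4, 8:4, 9:4, 10:4, 11:6
Odd-degree vertices: 4, 5.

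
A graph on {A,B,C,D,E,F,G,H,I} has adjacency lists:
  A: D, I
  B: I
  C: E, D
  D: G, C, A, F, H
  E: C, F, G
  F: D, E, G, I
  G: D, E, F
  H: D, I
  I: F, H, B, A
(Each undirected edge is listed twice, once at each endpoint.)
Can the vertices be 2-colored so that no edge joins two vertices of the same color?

The cycle F-G-D-F has length 3, which is odd, so the graph is not bipartite.

No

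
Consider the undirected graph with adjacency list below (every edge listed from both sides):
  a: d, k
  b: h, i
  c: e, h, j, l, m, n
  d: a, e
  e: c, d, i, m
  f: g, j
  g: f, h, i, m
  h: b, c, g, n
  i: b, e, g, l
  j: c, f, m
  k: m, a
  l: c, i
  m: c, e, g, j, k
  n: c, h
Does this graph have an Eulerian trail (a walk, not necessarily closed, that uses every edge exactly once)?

Degrees: a:2, b:2, c:6, d:2, e:4, f:2, g:4, h:4, i:4, j:3, k:2, l:2, m:5, n:2
Odd-degree vertices: j, m (2 total).
With 2 odd-degree vertices and all edges in one connected piece, an Eulerian trail exists (from j to m).

Yes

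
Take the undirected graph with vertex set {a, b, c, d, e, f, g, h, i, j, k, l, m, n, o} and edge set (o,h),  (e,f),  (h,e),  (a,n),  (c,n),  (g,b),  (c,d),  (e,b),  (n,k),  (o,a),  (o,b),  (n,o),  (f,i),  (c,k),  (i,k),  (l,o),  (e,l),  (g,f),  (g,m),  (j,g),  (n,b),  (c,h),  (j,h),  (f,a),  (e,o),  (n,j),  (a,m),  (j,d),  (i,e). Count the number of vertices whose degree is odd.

2

Degrees: a:4, b:4, c:4, d:2, e:6, f:4, g:4, h:4, i:3, j:4, k:3, l:2, m:2, n:6, o:6
Odd-degree vertices: i, k.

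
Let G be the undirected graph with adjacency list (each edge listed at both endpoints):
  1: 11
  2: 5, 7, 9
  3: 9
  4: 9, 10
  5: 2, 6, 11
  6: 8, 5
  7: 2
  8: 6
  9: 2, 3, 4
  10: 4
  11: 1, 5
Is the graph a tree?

|V| = 11, |E| = 10.
Connected and |E| = |V| - 1, which characterizes a tree.

Yes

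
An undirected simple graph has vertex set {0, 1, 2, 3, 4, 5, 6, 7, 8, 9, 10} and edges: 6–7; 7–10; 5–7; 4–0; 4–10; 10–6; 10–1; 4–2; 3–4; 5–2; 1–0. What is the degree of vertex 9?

0

9 has no neighbors.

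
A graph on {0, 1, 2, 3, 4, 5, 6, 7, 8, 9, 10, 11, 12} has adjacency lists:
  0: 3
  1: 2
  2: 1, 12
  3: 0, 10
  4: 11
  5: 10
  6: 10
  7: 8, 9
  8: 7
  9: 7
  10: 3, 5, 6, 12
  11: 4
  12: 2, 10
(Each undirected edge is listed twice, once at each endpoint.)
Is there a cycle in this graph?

The graph has 13 vertices, 10 edges, and 3 connected components.
A forest on 13 vertices with 3 components has exactly 10 edges, which matches — so no cycle.

No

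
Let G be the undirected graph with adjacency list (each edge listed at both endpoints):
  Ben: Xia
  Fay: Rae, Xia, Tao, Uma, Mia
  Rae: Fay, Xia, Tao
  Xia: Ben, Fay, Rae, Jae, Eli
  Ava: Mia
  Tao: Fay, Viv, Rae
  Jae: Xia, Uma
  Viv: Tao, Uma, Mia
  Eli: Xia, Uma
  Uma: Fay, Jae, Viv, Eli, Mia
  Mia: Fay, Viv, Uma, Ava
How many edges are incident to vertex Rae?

Neighbors of Rae: Fay, Xia, Tao.

3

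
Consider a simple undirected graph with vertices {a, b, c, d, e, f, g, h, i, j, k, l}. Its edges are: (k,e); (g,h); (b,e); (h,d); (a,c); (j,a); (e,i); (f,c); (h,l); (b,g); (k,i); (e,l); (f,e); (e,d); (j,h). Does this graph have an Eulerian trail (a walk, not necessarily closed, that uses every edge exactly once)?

Yes

Degrees: a:2, b:2, c:2, d:2, e:6, f:2, g:2, h:4, i:2, j:2, k:2, l:2
Odd-degree vertices: none (0 total).
The non-isolated vertices are connected and exactly 0 have odd degree, so an Eulerian trail exists.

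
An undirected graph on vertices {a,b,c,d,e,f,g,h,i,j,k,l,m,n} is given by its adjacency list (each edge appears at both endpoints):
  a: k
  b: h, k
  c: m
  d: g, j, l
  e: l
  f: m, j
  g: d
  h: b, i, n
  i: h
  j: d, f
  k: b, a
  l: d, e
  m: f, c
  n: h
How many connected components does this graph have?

Component: {a, b, h, i, k, n}
Component: {c, d, e, f, g, j, l, m}

2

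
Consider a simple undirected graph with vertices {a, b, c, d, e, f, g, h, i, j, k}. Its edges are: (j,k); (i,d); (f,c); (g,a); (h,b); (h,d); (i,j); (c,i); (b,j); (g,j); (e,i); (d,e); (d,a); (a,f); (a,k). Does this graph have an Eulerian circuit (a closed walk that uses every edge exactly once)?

Yes

Degrees: a:4, b:2, c:2, d:4, e:2, f:2, g:2, h:2, i:4, j:4, k:2
Every vertex has even degree and the edges form a single connected piece, so an Eulerian circuit exists.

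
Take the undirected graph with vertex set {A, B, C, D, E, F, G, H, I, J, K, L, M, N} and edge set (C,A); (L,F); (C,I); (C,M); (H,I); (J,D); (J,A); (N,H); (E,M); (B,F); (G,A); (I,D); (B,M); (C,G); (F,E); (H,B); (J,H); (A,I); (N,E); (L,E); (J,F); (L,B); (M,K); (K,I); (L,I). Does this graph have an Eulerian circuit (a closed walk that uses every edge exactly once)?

Degrees: A:4, B:4, C:4, D:2, E:4, F:4, G:2, H:4, I:6, J:4, K:2, L:4, M:4, N:2
Every vertex has even degree and the edges form a single connected piece, so an Eulerian circuit exists.

Yes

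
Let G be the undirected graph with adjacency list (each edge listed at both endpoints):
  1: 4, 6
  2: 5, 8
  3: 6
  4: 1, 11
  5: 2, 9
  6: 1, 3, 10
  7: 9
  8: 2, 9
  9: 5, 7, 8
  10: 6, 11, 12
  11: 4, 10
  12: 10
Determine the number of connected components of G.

2

Component: {2, 5, 7, 8, 9}
Component: {1, 3, 4, 6, 10, 11, 12}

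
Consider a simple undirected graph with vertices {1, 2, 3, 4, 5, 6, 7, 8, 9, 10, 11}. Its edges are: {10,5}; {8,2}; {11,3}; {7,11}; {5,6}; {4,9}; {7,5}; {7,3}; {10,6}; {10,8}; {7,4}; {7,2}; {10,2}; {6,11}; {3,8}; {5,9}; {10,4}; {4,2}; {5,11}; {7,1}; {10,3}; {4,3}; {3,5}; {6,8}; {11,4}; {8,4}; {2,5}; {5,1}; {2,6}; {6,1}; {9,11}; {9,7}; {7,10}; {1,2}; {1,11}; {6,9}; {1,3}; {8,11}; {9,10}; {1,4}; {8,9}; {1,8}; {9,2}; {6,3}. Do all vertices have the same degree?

Degrees: 1:8, 2:8, 3:8, 4:8, 5:8, 6:8, 7:8, 8:8, 9:8, 10:8, 11:8
Every vertex has degree 8, so the graph is 8-regular.

Yes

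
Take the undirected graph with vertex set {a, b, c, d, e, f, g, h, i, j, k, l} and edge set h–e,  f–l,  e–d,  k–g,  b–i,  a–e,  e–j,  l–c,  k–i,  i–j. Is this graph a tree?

The graph has 12 vertices and 10 edges.
It is not connected, so it is not a tree.

No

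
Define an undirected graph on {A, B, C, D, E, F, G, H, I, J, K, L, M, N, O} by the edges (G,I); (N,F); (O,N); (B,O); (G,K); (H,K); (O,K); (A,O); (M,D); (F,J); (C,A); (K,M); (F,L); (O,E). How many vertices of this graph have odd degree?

Degrees: A:2, B:1, C:1, D:1, E:1, F:3, G:2, H:1, I:1, J:1, K:4, L:1, M:2, N:2, O:5
Odd-degree vertices: B, C, D, E, F, H, I, J, L, O.

10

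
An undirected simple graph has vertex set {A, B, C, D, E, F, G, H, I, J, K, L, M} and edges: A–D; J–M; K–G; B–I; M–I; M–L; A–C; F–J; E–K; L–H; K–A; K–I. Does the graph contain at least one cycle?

No

The graph has 13 vertices, 12 edges, and 1 connected component.
A forest on 13 vertices with 1 component has exactly 12 edges, which matches — so no cycle.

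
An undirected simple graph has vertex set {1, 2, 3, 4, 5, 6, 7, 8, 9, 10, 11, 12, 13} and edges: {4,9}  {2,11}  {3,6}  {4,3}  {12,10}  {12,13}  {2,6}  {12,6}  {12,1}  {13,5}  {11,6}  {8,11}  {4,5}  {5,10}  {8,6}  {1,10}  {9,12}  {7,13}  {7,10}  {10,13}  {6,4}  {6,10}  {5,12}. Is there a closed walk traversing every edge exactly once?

No

Degrees: 1:2, 2:2, 3:2, 4:4, 5:4, 6:7, 7:2, 8:2, 9:2, 10:6, 11:3, 12:6, 13:4
6, 11 have odd degree; an Eulerian circuit needs every degree to be even, so none exists.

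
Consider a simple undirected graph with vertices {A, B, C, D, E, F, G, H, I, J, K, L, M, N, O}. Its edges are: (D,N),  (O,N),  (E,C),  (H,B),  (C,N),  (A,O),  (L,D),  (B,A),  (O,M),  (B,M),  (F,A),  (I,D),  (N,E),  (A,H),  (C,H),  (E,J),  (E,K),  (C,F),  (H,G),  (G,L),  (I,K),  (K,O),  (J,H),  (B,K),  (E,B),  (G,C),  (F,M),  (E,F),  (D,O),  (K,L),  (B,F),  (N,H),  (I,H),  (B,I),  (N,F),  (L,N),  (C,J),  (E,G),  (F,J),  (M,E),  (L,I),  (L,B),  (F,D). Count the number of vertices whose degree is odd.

Degrees: A:4, B:8, C:6, D:5, E:8, F:8, G:4, H:7, I:5, J:4, K:5, L:6, M:4, N:7, O:5
Odd-degree vertices: D, H, I, K, N, O.

6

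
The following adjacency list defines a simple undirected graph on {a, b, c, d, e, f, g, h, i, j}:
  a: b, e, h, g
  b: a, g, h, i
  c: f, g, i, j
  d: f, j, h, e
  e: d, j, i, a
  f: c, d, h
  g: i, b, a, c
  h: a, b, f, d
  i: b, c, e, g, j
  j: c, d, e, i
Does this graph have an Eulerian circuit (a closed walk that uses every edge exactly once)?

No

Degrees: a:4, b:4, c:4, d:4, e:4, f:3, g:4, h:4, i:5, j:4
f, i have odd degree; an Eulerian circuit needs every degree to be even, so none exists.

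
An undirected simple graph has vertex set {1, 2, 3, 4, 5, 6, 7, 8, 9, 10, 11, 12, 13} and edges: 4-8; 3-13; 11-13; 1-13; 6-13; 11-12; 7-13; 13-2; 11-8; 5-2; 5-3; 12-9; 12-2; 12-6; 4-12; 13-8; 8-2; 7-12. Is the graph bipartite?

11-8-13-11 is an odd cycle (length 3), and a bipartite graph can contain only even cycles.

No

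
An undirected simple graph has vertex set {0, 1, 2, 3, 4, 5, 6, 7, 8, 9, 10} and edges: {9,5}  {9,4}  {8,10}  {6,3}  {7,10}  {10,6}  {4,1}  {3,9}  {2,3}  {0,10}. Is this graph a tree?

|V| = 11, |E| = 10.
It is connected with exactly 10 edges, hence acyclic — it is a tree.

Yes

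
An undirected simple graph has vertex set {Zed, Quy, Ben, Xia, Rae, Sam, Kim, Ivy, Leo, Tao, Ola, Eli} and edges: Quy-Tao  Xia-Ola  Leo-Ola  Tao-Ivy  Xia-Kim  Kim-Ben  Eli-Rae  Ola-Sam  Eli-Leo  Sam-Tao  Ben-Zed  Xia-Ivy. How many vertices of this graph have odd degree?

6

Degrees: Zed:1, Quy:1, Ben:2, Xia:3, Rae:1, Sam:2, Kim:2, Ivy:2, Leo:2, Tao:3, Ola:3, Eli:2
Odd-degree vertices: Zed, Quy, Xia, Rae, Tao, Ola.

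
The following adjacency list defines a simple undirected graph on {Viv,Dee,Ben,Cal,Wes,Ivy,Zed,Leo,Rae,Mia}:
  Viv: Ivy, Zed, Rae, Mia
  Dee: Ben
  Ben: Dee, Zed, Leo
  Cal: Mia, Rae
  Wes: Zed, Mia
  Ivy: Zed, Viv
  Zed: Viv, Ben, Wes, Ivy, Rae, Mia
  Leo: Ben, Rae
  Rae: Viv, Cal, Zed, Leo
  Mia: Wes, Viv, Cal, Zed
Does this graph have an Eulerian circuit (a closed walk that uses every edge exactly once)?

No

Degrees: Viv:4, Dee:1, Ben:3, Cal:2, Wes:2, Ivy:2, Zed:6, Leo:2, Rae:4, Mia:4
Dee, Ben have odd degree; an Eulerian circuit needs every degree to be even, so none exists.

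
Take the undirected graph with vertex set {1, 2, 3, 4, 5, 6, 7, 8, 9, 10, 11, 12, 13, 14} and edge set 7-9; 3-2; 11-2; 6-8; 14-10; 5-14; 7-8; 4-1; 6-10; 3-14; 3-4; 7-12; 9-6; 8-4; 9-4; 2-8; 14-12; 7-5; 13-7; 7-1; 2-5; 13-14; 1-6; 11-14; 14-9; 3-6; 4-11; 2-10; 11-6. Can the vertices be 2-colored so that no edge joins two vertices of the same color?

Yes

Color {2, 4, 6, 7, 14} black and {1, 3, 5, 8, 9, 10, 11, 12, 13} white. No edge joins two same-colored vertices, so the graph is bipartite.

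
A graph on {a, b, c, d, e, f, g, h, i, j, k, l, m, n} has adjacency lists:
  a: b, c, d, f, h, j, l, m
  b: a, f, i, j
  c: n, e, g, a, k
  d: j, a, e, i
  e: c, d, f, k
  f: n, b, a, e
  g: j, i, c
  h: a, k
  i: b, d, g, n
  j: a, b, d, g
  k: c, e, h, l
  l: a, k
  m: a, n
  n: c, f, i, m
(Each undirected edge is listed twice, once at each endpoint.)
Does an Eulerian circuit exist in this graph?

Degrees: a:8, b:4, c:5, d:4, e:4, f:4, g:3, h:2, i:4, j:4, k:4, l:2, m:2, n:4
Vertices with odd degree: c, g. An Eulerian circuit requires all degrees even.

No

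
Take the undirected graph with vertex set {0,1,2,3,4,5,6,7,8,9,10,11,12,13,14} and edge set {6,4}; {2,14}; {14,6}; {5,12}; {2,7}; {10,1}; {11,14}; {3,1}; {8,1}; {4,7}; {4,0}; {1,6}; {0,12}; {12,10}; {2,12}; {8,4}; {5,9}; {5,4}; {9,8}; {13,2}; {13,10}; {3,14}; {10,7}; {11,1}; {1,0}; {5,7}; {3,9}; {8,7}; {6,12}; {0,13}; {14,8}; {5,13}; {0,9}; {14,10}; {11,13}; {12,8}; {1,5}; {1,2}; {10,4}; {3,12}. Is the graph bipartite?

10-7-4-10 is an odd cycle (length 3), and a bipartite graph can contain only even cycles.

No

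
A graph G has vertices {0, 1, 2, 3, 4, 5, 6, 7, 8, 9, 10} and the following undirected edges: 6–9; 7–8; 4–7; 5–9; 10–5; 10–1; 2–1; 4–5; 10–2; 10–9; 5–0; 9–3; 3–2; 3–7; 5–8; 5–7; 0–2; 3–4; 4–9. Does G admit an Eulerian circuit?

No

Degrees: 0:2, 1:2, 2:4, 3:4, 4:4, 5:6, 6:1, 7:4, 8:2, 9:5, 10:4
6, 9 have odd degree; an Eulerian circuit needs every degree to be even, so none exists.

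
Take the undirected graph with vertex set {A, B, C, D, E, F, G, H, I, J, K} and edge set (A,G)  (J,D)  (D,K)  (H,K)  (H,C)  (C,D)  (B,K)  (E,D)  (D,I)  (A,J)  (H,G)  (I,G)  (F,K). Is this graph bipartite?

D-I-G-H-K-D is an odd cycle (length 5), and a bipartite graph can contain only even cycles.

No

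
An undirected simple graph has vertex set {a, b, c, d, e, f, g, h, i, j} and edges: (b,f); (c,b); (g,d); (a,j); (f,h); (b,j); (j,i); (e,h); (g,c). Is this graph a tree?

The graph has 10 vertices and 9 edges.
It is connected with exactly 9 edges, hence acyclic — it is a tree.

Yes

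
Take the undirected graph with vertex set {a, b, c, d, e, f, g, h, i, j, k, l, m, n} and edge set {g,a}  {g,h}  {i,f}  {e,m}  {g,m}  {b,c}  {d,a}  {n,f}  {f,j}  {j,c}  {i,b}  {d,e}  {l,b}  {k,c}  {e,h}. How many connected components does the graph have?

2

Component: {a, d, e, g, h, m}
Component: {b, c, f, i, j, k, l, n}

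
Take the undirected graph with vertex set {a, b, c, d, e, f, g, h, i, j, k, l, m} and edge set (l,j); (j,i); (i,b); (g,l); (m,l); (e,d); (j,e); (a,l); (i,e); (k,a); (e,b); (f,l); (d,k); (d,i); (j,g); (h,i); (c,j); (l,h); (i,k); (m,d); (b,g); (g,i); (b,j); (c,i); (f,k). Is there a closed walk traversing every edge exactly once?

Yes

Degrees: a:2, b:4, c:2, d:4, e:4, f:2, g:4, h:2, i:8, j:6, k:4, l:6, m:2
All degrees are even and the non-isolated vertices are connected — an Eulerian circuit exists.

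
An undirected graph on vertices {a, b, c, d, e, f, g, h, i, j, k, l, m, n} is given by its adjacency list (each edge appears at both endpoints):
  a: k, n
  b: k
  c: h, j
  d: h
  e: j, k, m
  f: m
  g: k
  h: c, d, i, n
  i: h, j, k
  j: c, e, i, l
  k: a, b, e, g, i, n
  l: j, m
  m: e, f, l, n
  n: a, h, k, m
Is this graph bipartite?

The cycle a-k-n-a has length 3, which is odd, so the graph is not bipartite.

No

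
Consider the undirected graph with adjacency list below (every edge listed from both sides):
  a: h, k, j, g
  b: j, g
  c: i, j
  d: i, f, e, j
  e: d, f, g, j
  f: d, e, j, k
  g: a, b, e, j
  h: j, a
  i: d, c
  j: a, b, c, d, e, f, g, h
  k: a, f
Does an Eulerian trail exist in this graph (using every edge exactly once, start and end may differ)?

Yes

Degrees: a:4, b:2, c:2, d:4, e:4, f:4, g:4, h:2, i:2, j:8, k:2
Odd-degree vertices: none (0 total).
With 0 odd-degree vertices and all edges in one connected piece, an Eulerian trail exists.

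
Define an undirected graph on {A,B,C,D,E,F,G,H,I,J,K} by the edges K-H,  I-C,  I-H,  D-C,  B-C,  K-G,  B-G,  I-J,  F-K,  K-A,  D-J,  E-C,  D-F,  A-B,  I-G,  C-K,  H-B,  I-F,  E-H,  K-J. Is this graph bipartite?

Partition the vertices as {B, D, E, I, K} vs {A, C, F, G, H, J}. Each listed edge has one endpoint in each part, so the graph is bipartite.

Yes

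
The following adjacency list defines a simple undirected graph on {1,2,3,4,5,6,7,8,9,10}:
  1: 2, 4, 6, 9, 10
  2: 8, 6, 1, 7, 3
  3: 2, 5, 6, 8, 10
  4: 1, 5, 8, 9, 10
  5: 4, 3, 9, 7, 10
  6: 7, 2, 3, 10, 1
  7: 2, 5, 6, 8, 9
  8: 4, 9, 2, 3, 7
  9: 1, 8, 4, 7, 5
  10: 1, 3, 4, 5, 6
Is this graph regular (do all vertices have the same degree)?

Degrees: 1:5, 2:5, 3:5, 4:5, 5:5, 6:5, 7:5, 8:5, 9:5, 10:5
All degrees equal 5; the graph is regular.

Yes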